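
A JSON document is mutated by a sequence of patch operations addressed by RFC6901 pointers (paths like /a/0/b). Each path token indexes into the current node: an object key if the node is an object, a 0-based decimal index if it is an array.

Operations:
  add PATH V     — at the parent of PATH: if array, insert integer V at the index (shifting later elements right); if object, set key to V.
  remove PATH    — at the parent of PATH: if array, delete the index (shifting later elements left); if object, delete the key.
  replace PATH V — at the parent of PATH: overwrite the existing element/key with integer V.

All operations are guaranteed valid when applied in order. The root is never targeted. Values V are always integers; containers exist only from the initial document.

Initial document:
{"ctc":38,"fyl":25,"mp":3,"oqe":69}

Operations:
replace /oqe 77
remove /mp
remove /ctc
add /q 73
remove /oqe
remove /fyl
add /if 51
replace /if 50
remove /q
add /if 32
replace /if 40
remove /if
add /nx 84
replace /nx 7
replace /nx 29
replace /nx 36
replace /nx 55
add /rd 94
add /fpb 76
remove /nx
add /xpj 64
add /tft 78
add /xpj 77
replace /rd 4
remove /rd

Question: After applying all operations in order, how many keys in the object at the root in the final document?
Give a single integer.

After op 1 (replace /oqe 77): {"ctc":38,"fyl":25,"mp":3,"oqe":77}
After op 2 (remove /mp): {"ctc":38,"fyl":25,"oqe":77}
After op 3 (remove /ctc): {"fyl":25,"oqe":77}
After op 4 (add /q 73): {"fyl":25,"oqe":77,"q":73}
After op 5 (remove /oqe): {"fyl":25,"q":73}
After op 6 (remove /fyl): {"q":73}
After op 7 (add /if 51): {"if":51,"q":73}
After op 8 (replace /if 50): {"if":50,"q":73}
After op 9 (remove /q): {"if":50}
After op 10 (add /if 32): {"if":32}
After op 11 (replace /if 40): {"if":40}
After op 12 (remove /if): {}
After op 13 (add /nx 84): {"nx":84}
After op 14 (replace /nx 7): {"nx":7}
After op 15 (replace /nx 29): {"nx":29}
After op 16 (replace /nx 36): {"nx":36}
After op 17 (replace /nx 55): {"nx":55}
After op 18 (add /rd 94): {"nx":55,"rd":94}
After op 19 (add /fpb 76): {"fpb":76,"nx":55,"rd":94}
After op 20 (remove /nx): {"fpb":76,"rd":94}
After op 21 (add /xpj 64): {"fpb":76,"rd":94,"xpj":64}
After op 22 (add /tft 78): {"fpb":76,"rd":94,"tft":78,"xpj":64}
After op 23 (add /xpj 77): {"fpb":76,"rd":94,"tft":78,"xpj":77}
After op 24 (replace /rd 4): {"fpb":76,"rd":4,"tft":78,"xpj":77}
After op 25 (remove /rd): {"fpb":76,"tft":78,"xpj":77}
Size at the root: 3

Answer: 3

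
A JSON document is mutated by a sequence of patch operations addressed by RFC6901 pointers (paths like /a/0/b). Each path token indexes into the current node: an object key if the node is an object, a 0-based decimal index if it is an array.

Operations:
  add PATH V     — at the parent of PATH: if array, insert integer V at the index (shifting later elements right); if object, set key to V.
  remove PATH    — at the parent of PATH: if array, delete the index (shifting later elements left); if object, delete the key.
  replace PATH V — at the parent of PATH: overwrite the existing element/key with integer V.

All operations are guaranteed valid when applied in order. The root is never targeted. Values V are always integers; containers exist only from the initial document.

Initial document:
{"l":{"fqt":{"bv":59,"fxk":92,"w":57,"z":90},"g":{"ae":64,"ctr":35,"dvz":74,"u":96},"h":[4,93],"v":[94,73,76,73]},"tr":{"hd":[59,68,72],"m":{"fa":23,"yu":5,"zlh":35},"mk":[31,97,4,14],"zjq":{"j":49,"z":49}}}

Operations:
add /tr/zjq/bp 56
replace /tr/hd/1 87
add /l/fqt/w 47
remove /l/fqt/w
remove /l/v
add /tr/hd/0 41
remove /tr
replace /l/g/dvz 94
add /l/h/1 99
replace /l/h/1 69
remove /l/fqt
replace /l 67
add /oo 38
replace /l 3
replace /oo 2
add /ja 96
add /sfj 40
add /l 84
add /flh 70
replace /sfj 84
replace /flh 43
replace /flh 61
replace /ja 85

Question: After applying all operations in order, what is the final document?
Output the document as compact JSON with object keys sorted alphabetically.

Answer: {"flh":61,"ja":85,"l":84,"oo":2,"sfj":84}

Derivation:
After op 1 (add /tr/zjq/bp 56): {"l":{"fqt":{"bv":59,"fxk":92,"w":57,"z":90},"g":{"ae":64,"ctr":35,"dvz":74,"u":96},"h":[4,93],"v":[94,73,76,73]},"tr":{"hd":[59,68,72],"m":{"fa":23,"yu":5,"zlh":35},"mk":[31,97,4,14],"zjq":{"bp":56,"j":49,"z":49}}}
After op 2 (replace /tr/hd/1 87): {"l":{"fqt":{"bv":59,"fxk":92,"w":57,"z":90},"g":{"ae":64,"ctr":35,"dvz":74,"u":96},"h":[4,93],"v":[94,73,76,73]},"tr":{"hd":[59,87,72],"m":{"fa":23,"yu":5,"zlh":35},"mk":[31,97,4,14],"zjq":{"bp":56,"j":49,"z":49}}}
After op 3 (add /l/fqt/w 47): {"l":{"fqt":{"bv":59,"fxk":92,"w":47,"z":90},"g":{"ae":64,"ctr":35,"dvz":74,"u":96},"h":[4,93],"v":[94,73,76,73]},"tr":{"hd":[59,87,72],"m":{"fa":23,"yu":5,"zlh":35},"mk":[31,97,4,14],"zjq":{"bp":56,"j":49,"z":49}}}
After op 4 (remove /l/fqt/w): {"l":{"fqt":{"bv":59,"fxk":92,"z":90},"g":{"ae":64,"ctr":35,"dvz":74,"u":96},"h":[4,93],"v":[94,73,76,73]},"tr":{"hd":[59,87,72],"m":{"fa":23,"yu":5,"zlh":35},"mk":[31,97,4,14],"zjq":{"bp":56,"j":49,"z":49}}}
After op 5 (remove /l/v): {"l":{"fqt":{"bv":59,"fxk":92,"z":90},"g":{"ae":64,"ctr":35,"dvz":74,"u":96},"h":[4,93]},"tr":{"hd":[59,87,72],"m":{"fa":23,"yu":5,"zlh":35},"mk":[31,97,4,14],"zjq":{"bp":56,"j":49,"z":49}}}
After op 6 (add /tr/hd/0 41): {"l":{"fqt":{"bv":59,"fxk":92,"z":90},"g":{"ae":64,"ctr":35,"dvz":74,"u":96},"h":[4,93]},"tr":{"hd":[41,59,87,72],"m":{"fa":23,"yu":5,"zlh":35},"mk":[31,97,4,14],"zjq":{"bp":56,"j":49,"z":49}}}
After op 7 (remove /tr): {"l":{"fqt":{"bv":59,"fxk":92,"z":90},"g":{"ae":64,"ctr":35,"dvz":74,"u":96},"h":[4,93]}}
After op 8 (replace /l/g/dvz 94): {"l":{"fqt":{"bv":59,"fxk":92,"z":90},"g":{"ae":64,"ctr":35,"dvz":94,"u":96},"h":[4,93]}}
After op 9 (add /l/h/1 99): {"l":{"fqt":{"bv":59,"fxk":92,"z":90},"g":{"ae":64,"ctr":35,"dvz":94,"u":96},"h":[4,99,93]}}
After op 10 (replace /l/h/1 69): {"l":{"fqt":{"bv":59,"fxk":92,"z":90},"g":{"ae":64,"ctr":35,"dvz":94,"u":96},"h":[4,69,93]}}
After op 11 (remove /l/fqt): {"l":{"g":{"ae":64,"ctr":35,"dvz":94,"u":96},"h":[4,69,93]}}
After op 12 (replace /l 67): {"l":67}
After op 13 (add /oo 38): {"l":67,"oo":38}
After op 14 (replace /l 3): {"l":3,"oo":38}
After op 15 (replace /oo 2): {"l":3,"oo":2}
After op 16 (add /ja 96): {"ja":96,"l":3,"oo":2}
After op 17 (add /sfj 40): {"ja":96,"l":3,"oo":2,"sfj":40}
After op 18 (add /l 84): {"ja":96,"l":84,"oo":2,"sfj":40}
After op 19 (add /flh 70): {"flh":70,"ja":96,"l":84,"oo":2,"sfj":40}
After op 20 (replace /sfj 84): {"flh":70,"ja":96,"l":84,"oo":2,"sfj":84}
After op 21 (replace /flh 43): {"flh":43,"ja":96,"l":84,"oo":2,"sfj":84}
After op 22 (replace /flh 61): {"flh":61,"ja":96,"l":84,"oo":2,"sfj":84}
After op 23 (replace /ja 85): {"flh":61,"ja":85,"l":84,"oo":2,"sfj":84}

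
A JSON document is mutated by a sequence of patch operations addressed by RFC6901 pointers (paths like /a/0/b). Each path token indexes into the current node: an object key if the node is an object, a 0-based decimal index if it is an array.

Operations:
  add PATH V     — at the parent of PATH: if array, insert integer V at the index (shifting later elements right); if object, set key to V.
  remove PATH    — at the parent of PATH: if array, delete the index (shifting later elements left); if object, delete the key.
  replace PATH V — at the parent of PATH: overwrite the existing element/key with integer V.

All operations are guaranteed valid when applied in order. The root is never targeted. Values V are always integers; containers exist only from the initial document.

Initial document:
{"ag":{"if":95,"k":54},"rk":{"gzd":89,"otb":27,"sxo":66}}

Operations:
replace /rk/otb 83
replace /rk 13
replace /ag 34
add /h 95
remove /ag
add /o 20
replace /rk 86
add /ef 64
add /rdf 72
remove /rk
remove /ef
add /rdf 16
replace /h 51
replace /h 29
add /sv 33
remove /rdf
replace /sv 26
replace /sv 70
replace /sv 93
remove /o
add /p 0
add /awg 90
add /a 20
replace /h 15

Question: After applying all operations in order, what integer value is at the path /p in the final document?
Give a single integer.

Answer: 0

Derivation:
After op 1 (replace /rk/otb 83): {"ag":{"if":95,"k":54},"rk":{"gzd":89,"otb":83,"sxo":66}}
After op 2 (replace /rk 13): {"ag":{"if":95,"k":54},"rk":13}
After op 3 (replace /ag 34): {"ag":34,"rk":13}
After op 4 (add /h 95): {"ag":34,"h":95,"rk":13}
After op 5 (remove /ag): {"h":95,"rk":13}
After op 6 (add /o 20): {"h":95,"o":20,"rk":13}
After op 7 (replace /rk 86): {"h":95,"o":20,"rk":86}
After op 8 (add /ef 64): {"ef":64,"h":95,"o":20,"rk":86}
After op 9 (add /rdf 72): {"ef":64,"h":95,"o":20,"rdf":72,"rk":86}
After op 10 (remove /rk): {"ef":64,"h":95,"o":20,"rdf":72}
After op 11 (remove /ef): {"h":95,"o":20,"rdf":72}
After op 12 (add /rdf 16): {"h":95,"o":20,"rdf":16}
After op 13 (replace /h 51): {"h":51,"o":20,"rdf":16}
After op 14 (replace /h 29): {"h":29,"o":20,"rdf":16}
After op 15 (add /sv 33): {"h":29,"o":20,"rdf":16,"sv":33}
After op 16 (remove /rdf): {"h":29,"o":20,"sv":33}
After op 17 (replace /sv 26): {"h":29,"o":20,"sv":26}
After op 18 (replace /sv 70): {"h":29,"o":20,"sv":70}
After op 19 (replace /sv 93): {"h":29,"o":20,"sv":93}
After op 20 (remove /o): {"h":29,"sv":93}
After op 21 (add /p 0): {"h":29,"p":0,"sv":93}
After op 22 (add /awg 90): {"awg":90,"h":29,"p":0,"sv":93}
After op 23 (add /a 20): {"a":20,"awg":90,"h":29,"p":0,"sv":93}
After op 24 (replace /h 15): {"a":20,"awg":90,"h":15,"p":0,"sv":93}
Value at /p: 0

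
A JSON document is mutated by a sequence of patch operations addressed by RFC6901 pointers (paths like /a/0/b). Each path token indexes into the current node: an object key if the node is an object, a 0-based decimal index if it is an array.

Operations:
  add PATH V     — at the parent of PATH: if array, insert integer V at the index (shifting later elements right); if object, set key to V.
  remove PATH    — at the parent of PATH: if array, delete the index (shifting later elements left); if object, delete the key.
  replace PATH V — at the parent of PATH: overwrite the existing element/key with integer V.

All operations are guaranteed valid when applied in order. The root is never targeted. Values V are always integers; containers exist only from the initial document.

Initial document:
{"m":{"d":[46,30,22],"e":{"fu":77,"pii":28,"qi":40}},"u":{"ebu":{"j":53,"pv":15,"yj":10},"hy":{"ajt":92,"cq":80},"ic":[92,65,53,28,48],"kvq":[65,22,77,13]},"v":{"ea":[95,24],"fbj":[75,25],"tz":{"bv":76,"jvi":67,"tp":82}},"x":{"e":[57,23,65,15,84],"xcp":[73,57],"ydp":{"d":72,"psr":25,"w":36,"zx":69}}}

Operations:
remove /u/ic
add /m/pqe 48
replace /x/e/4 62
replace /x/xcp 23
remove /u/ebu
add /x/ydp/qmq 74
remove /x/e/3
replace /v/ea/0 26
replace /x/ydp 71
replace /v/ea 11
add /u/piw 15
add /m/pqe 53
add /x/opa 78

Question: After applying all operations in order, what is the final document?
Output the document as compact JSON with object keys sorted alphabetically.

Answer: {"m":{"d":[46,30,22],"e":{"fu":77,"pii":28,"qi":40},"pqe":53},"u":{"hy":{"ajt":92,"cq":80},"kvq":[65,22,77,13],"piw":15},"v":{"ea":11,"fbj":[75,25],"tz":{"bv":76,"jvi":67,"tp":82}},"x":{"e":[57,23,65,62],"opa":78,"xcp":23,"ydp":71}}

Derivation:
After op 1 (remove /u/ic): {"m":{"d":[46,30,22],"e":{"fu":77,"pii":28,"qi":40}},"u":{"ebu":{"j":53,"pv":15,"yj":10},"hy":{"ajt":92,"cq":80},"kvq":[65,22,77,13]},"v":{"ea":[95,24],"fbj":[75,25],"tz":{"bv":76,"jvi":67,"tp":82}},"x":{"e":[57,23,65,15,84],"xcp":[73,57],"ydp":{"d":72,"psr":25,"w":36,"zx":69}}}
After op 2 (add /m/pqe 48): {"m":{"d":[46,30,22],"e":{"fu":77,"pii":28,"qi":40},"pqe":48},"u":{"ebu":{"j":53,"pv":15,"yj":10},"hy":{"ajt":92,"cq":80},"kvq":[65,22,77,13]},"v":{"ea":[95,24],"fbj":[75,25],"tz":{"bv":76,"jvi":67,"tp":82}},"x":{"e":[57,23,65,15,84],"xcp":[73,57],"ydp":{"d":72,"psr":25,"w":36,"zx":69}}}
After op 3 (replace /x/e/4 62): {"m":{"d":[46,30,22],"e":{"fu":77,"pii":28,"qi":40},"pqe":48},"u":{"ebu":{"j":53,"pv":15,"yj":10},"hy":{"ajt":92,"cq":80},"kvq":[65,22,77,13]},"v":{"ea":[95,24],"fbj":[75,25],"tz":{"bv":76,"jvi":67,"tp":82}},"x":{"e":[57,23,65,15,62],"xcp":[73,57],"ydp":{"d":72,"psr":25,"w":36,"zx":69}}}
After op 4 (replace /x/xcp 23): {"m":{"d":[46,30,22],"e":{"fu":77,"pii":28,"qi":40},"pqe":48},"u":{"ebu":{"j":53,"pv":15,"yj":10},"hy":{"ajt":92,"cq":80},"kvq":[65,22,77,13]},"v":{"ea":[95,24],"fbj":[75,25],"tz":{"bv":76,"jvi":67,"tp":82}},"x":{"e":[57,23,65,15,62],"xcp":23,"ydp":{"d":72,"psr":25,"w":36,"zx":69}}}
After op 5 (remove /u/ebu): {"m":{"d":[46,30,22],"e":{"fu":77,"pii":28,"qi":40},"pqe":48},"u":{"hy":{"ajt":92,"cq":80},"kvq":[65,22,77,13]},"v":{"ea":[95,24],"fbj":[75,25],"tz":{"bv":76,"jvi":67,"tp":82}},"x":{"e":[57,23,65,15,62],"xcp":23,"ydp":{"d":72,"psr":25,"w":36,"zx":69}}}
After op 6 (add /x/ydp/qmq 74): {"m":{"d":[46,30,22],"e":{"fu":77,"pii":28,"qi":40},"pqe":48},"u":{"hy":{"ajt":92,"cq":80},"kvq":[65,22,77,13]},"v":{"ea":[95,24],"fbj":[75,25],"tz":{"bv":76,"jvi":67,"tp":82}},"x":{"e":[57,23,65,15,62],"xcp":23,"ydp":{"d":72,"psr":25,"qmq":74,"w":36,"zx":69}}}
After op 7 (remove /x/e/3): {"m":{"d":[46,30,22],"e":{"fu":77,"pii":28,"qi":40},"pqe":48},"u":{"hy":{"ajt":92,"cq":80},"kvq":[65,22,77,13]},"v":{"ea":[95,24],"fbj":[75,25],"tz":{"bv":76,"jvi":67,"tp":82}},"x":{"e":[57,23,65,62],"xcp":23,"ydp":{"d":72,"psr":25,"qmq":74,"w":36,"zx":69}}}
After op 8 (replace /v/ea/0 26): {"m":{"d":[46,30,22],"e":{"fu":77,"pii":28,"qi":40},"pqe":48},"u":{"hy":{"ajt":92,"cq":80},"kvq":[65,22,77,13]},"v":{"ea":[26,24],"fbj":[75,25],"tz":{"bv":76,"jvi":67,"tp":82}},"x":{"e":[57,23,65,62],"xcp":23,"ydp":{"d":72,"psr":25,"qmq":74,"w":36,"zx":69}}}
After op 9 (replace /x/ydp 71): {"m":{"d":[46,30,22],"e":{"fu":77,"pii":28,"qi":40},"pqe":48},"u":{"hy":{"ajt":92,"cq":80},"kvq":[65,22,77,13]},"v":{"ea":[26,24],"fbj":[75,25],"tz":{"bv":76,"jvi":67,"tp":82}},"x":{"e":[57,23,65,62],"xcp":23,"ydp":71}}
After op 10 (replace /v/ea 11): {"m":{"d":[46,30,22],"e":{"fu":77,"pii":28,"qi":40},"pqe":48},"u":{"hy":{"ajt":92,"cq":80},"kvq":[65,22,77,13]},"v":{"ea":11,"fbj":[75,25],"tz":{"bv":76,"jvi":67,"tp":82}},"x":{"e":[57,23,65,62],"xcp":23,"ydp":71}}
After op 11 (add /u/piw 15): {"m":{"d":[46,30,22],"e":{"fu":77,"pii":28,"qi":40},"pqe":48},"u":{"hy":{"ajt":92,"cq":80},"kvq":[65,22,77,13],"piw":15},"v":{"ea":11,"fbj":[75,25],"tz":{"bv":76,"jvi":67,"tp":82}},"x":{"e":[57,23,65,62],"xcp":23,"ydp":71}}
After op 12 (add /m/pqe 53): {"m":{"d":[46,30,22],"e":{"fu":77,"pii":28,"qi":40},"pqe":53},"u":{"hy":{"ajt":92,"cq":80},"kvq":[65,22,77,13],"piw":15},"v":{"ea":11,"fbj":[75,25],"tz":{"bv":76,"jvi":67,"tp":82}},"x":{"e":[57,23,65,62],"xcp":23,"ydp":71}}
After op 13 (add /x/opa 78): {"m":{"d":[46,30,22],"e":{"fu":77,"pii":28,"qi":40},"pqe":53},"u":{"hy":{"ajt":92,"cq":80},"kvq":[65,22,77,13],"piw":15},"v":{"ea":11,"fbj":[75,25],"tz":{"bv":76,"jvi":67,"tp":82}},"x":{"e":[57,23,65,62],"opa":78,"xcp":23,"ydp":71}}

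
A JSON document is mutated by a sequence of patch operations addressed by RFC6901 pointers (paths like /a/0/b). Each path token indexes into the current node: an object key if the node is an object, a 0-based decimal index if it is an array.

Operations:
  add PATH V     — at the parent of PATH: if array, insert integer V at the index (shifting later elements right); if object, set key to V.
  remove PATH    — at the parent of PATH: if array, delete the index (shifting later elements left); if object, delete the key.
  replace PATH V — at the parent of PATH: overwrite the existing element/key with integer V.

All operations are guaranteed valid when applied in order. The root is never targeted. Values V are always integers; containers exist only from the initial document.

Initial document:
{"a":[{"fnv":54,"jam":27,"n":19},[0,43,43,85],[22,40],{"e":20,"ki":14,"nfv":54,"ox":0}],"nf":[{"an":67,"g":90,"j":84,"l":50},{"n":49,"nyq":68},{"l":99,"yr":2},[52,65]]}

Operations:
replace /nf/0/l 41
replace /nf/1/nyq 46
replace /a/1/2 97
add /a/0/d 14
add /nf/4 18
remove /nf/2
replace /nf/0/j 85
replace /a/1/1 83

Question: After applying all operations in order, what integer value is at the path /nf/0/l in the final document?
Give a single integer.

After op 1 (replace /nf/0/l 41): {"a":[{"fnv":54,"jam":27,"n":19},[0,43,43,85],[22,40],{"e":20,"ki":14,"nfv":54,"ox":0}],"nf":[{"an":67,"g":90,"j":84,"l":41},{"n":49,"nyq":68},{"l":99,"yr":2},[52,65]]}
After op 2 (replace /nf/1/nyq 46): {"a":[{"fnv":54,"jam":27,"n":19},[0,43,43,85],[22,40],{"e":20,"ki":14,"nfv":54,"ox":0}],"nf":[{"an":67,"g":90,"j":84,"l":41},{"n":49,"nyq":46},{"l":99,"yr":2},[52,65]]}
After op 3 (replace /a/1/2 97): {"a":[{"fnv":54,"jam":27,"n":19},[0,43,97,85],[22,40],{"e":20,"ki":14,"nfv":54,"ox":0}],"nf":[{"an":67,"g":90,"j":84,"l":41},{"n":49,"nyq":46},{"l":99,"yr":2},[52,65]]}
After op 4 (add /a/0/d 14): {"a":[{"d":14,"fnv":54,"jam":27,"n":19},[0,43,97,85],[22,40],{"e":20,"ki":14,"nfv":54,"ox":0}],"nf":[{"an":67,"g":90,"j":84,"l":41},{"n":49,"nyq":46},{"l":99,"yr":2},[52,65]]}
After op 5 (add /nf/4 18): {"a":[{"d":14,"fnv":54,"jam":27,"n":19},[0,43,97,85],[22,40],{"e":20,"ki":14,"nfv":54,"ox":0}],"nf":[{"an":67,"g":90,"j":84,"l":41},{"n":49,"nyq":46},{"l":99,"yr":2},[52,65],18]}
After op 6 (remove /nf/2): {"a":[{"d":14,"fnv":54,"jam":27,"n":19},[0,43,97,85],[22,40],{"e":20,"ki":14,"nfv":54,"ox":0}],"nf":[{"an":67,"g":90,"j":84,"l":41},{"n":49,"nyq":46},[52,65],18]}
After op 7 (replace /nf/0/j 85): {"a":[{"d":14,"fnv":54,"jam":27,"n":19},[0,43,97,85],[22,40],{"e":20,"ki":14,"nfv":54,"ox":0}],"nf":[{"an":67,"g":90,"j":85,"l":41},{"n":49,"nyq":46},[52,65],18]}
After op 8 (replace /a/1/1 83): {"a":[{"d":14,"fnv":54,"jam":27,"n":19},[0,83,97,85],[22,40],{"e":20,"ki":14,"nfv":54,"ox":0}],"nf":[{"an":67,"g":90,"j":85,"l":41},{"n":49,"nyq":46},[52,65],18]}
Value at /nf/0/l: 41

Answer: 41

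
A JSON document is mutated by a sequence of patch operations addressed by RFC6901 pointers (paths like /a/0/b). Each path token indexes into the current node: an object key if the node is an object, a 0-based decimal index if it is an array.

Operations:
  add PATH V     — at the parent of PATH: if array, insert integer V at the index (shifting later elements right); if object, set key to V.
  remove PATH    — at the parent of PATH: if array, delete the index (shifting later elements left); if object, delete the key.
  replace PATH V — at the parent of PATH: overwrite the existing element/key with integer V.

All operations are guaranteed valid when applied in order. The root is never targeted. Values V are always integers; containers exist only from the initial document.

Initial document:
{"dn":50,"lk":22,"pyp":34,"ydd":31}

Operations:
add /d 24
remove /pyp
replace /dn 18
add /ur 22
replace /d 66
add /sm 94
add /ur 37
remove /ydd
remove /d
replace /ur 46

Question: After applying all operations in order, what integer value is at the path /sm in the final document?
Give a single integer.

After op 1 (add /d 24): {"d":24,"dn":50,"lk":22,"pyp":34,"ydd":31}
After op 2 (remove /pyp): {"d":24,"dn":50,"lk":22,"ydd":31}
After op 3 (replace /dn 18): {"d":24,"dn":18,"lk":22,"ydd":31}
After op 4 (add /ur 22): {"d":24,"dn":18,"lk":22,"ur":22,"ydd":31}
After op 5 (replace /d 66): {"d":66,"dn":18,"lk":22,"ur":22,"ydd":31}
After op 6 (add /sm 94): {"d":66,"dn":18,"lk":22,"sm":94,"ur":22,"ydd":31}
After op 7 (add /ur 37): {"d":66,"dn":18,"lk":22,"sm":94,"ur":37,"ydd":31}
After op 8 (remove /ydd): {"d":66,"dn":18,"lk":22,"sm":94,"ur":37}
After op 9 (remove /d): {"dn":18,"lk":22,"sm":94,"ur":37}
After op 10 (replace /ur 46): {"dn":18,"lk":22,"sm":94,"ur":46}
Value at /sm: 94

Answer: 94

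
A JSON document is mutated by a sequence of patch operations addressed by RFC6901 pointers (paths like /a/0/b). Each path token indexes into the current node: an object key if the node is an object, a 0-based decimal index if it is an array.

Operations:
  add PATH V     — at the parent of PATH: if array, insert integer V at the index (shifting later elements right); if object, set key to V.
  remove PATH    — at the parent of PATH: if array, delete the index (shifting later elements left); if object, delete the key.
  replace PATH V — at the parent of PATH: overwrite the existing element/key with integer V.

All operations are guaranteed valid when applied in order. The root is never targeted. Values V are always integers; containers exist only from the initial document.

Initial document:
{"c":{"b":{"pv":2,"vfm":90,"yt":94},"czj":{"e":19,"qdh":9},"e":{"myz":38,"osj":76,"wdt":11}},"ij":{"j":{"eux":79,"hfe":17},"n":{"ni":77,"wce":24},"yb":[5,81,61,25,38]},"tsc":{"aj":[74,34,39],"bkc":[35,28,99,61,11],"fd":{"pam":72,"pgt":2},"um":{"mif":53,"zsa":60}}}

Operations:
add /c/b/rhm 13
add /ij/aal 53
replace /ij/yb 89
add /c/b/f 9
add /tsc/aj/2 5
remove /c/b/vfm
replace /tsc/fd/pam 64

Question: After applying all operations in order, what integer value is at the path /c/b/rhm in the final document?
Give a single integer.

After op 1 (add /c/b/rhm 13): {"c":{"b":{"pv":2,"rhm":13,"vfm":90,"yt":94},"czj":{"e":19,"qdh":9},"e":{"myz":38,"osj":76,"wdt":11}},"ij":{"j":{"eux":79,"hfe":17},"n":{"ni":77,"wce":24},"yb":[5,81,61,25,38]},"tsc":{"aj":[74,34,39],"bkc":[35,28,99,61,11],"fd":{"pam":72,"pgt":2},"um":{"mif":53,"zsa":60}}}
After op 2 (add /ij/aal 53): {"c":{"b":{"pv":2,"rhm":13,"vfm":90,"yt":94},"czj":{"e":19,"qdh":9},"e":{"myz":38,"osj":76,"wdt":11}},"ij":{"aal":53,"j":{"eux":79,"hfe":17},"n":{"ni":77,"wce":24},"yb":[5,81,61,25,38]},"tsc":{"aj":[74,34,39],"bkc":[35,28,99,61,11],"fd":{"pam":72,"pgt":2},"um":{"mif":53,"zsa":60}}}
After op 3 (replace /ij/yb 89): {"c":{"b":{"pv":2,"rhm":13,"vfm":90,"yt":94},"czj":{"e":19,"qdh":9},"e":{"myz":38,"osj":76,"wdt":11}},"ij":{"aal":53,"j":{"eux":79,"hfe":17},"n":{"ni":77,"wce":24},"yb":89},"tsc":{"aj":[74,34,39],"bkc":[35,28,99,61,11],"fd":{"pam":72,"pgt":2},"um":{"mif":53,"zsa":60}}}
After op 4 (add /c/b/f 9): {"c":{"b":{"f":9,"pv":2,"rhm":13,"vfm":90,"yt":94},"czj":{"e":19,"qdh":9},"e":{"myz":38,"osj":76,"wdt":11}},"ij":{"aal":53,"j":{"eux":79,"hfe":17},"n":{"ni":77,"wce":24},"yb":89},"tsc":{"aj":[74,34,39],"bkc":[35,28,99,61,11],"fd":{"pam":72,"pgt":2},"um":{"mif":53,"zsa":60}}}
After op 5 (add /tsc/aj/2 5): {"c":{"b":{"f":9,"pv":2,"rhm":13,"vfm":90,"yt":94},"czj":{"e":19,"qdh":9},"e":{"myz":38,"osj":76,"wdt":11}},"ij":{"aal":53,"j":{"eux":79,"hfe":17},"n":{"ni":77,"wce":24},"yb":89},"tsc":{"aj":[74,34,5,39],"bkc":[35,28,99,61,11],"fd":{"pam":72,"pgt":2},"um":{"mif":53,"zsa":60}}}
After op 6 (remove /c/b/vfm): {"c":{"b":{"f":9,"pv":2,"rhm":13,"yt":94},"czj":{"e":19,"qdh":9},"e":{"myz":38,"osj":76,"wdt":11}},"ij":{"aal":53,"j":{"eux":79,"hfe":17},"n":{"ni":77,"wce":24},"yb":89},"tsc":{"aj":[74,34,5,39],"bkc":[35,28,99,61,11],"fd":{"pam":72,"pgt":2},"um":{"mif":53,"zsa":60}}}
After op 7 (replace /tsc/fd/pam 64): {"c":{"b":{"f":9,"pv":2,"rhm":13,"yt":94},"czj":{"e":19,"qdh":9},"e":{"myz":38,"osj":76,"wdt":11}},"ij":{"aal":53,"j":{"eux":79,"hfe":17},"n":{"ni":77,"wce":24},"yb":89},"tsc":{"aj":[74,34,5,39],"bkc":[35,28,99,61,11],"fd":{"pam":64,"pgt":2},"um":{"mif":53,"zsa":60}}}
Value at /c/b/rhm: 13

Answer: 13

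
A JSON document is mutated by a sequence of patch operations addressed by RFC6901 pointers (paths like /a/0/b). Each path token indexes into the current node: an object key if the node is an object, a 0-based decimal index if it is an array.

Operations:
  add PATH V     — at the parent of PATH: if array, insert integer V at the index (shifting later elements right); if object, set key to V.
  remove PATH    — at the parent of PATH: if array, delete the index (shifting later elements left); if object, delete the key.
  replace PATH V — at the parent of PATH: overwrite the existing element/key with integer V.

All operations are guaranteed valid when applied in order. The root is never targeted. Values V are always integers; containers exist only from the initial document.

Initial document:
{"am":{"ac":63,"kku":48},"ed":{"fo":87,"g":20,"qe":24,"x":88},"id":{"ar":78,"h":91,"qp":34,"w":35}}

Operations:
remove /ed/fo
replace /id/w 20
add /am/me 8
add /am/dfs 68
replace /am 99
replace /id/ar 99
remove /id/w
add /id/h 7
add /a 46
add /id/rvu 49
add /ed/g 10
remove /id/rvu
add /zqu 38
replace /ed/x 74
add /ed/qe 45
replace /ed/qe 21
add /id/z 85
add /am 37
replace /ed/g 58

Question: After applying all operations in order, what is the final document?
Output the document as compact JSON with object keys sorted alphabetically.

Answer: {"a":46,"am":37,"ed":{"g":58,"qe":21,"x":74},"id":{"ar":99,"h":7,"qp":34,"z":85},"zqu":38}

Derivation:
After op 1 (remove /ed/fo): {"am":{"ac":63,"kku":48},"ed":{"g":20,"qe":24,"x":88},"id":{"ar":78,"h":91,"qp":34,"w":35}}
After op 2 (replace /id/w 20): {"am":{"ac":63,"kku":48},"ed":{"g":20,"qe":24,"x":88},"id":{"ar":78,"h":91,"qp":34,"w":20}}
After op 3 (add /am/me 8): {"am":{"ac":63,"kku":48,"me":8},"ed":{"g":20,"qe":24,"x":88},"id":{"ar":78,"h":91,"qp":34,"w":20}}
After op 4 (add /am/dfs 68): {"am":{"ac":63,"dfs":68,"kku":48,"me":8},"ed":{"g":20,"qe":24,"x":88},"id":{"ar":78,"h":91,"qp":34,"w":20}}
After op 5 (replace /am 99): {"am":99,"ed":{"g":20,"qe":24,"x":88},"id":{"ar":78,"h":91,"qp":34,"w":20}}
After op 6 (replace /id/ar 99): {"am":99,"ed":{"g":20,"qe":24,"x":88},"id":{"ar":99,"h":91,"qp":34,"w":20}}
After op 7 (remove /id/w): {"am":99,"ed":{"g":20,"qe":24,"x":88},"id":{"ar":99,"h":91,"qp":34}}
After op 8 (add /id/h 7): {"am":99,"ed":{"g":20,"qe":24,"x":88},"id":{"ar":99,"h":7,"qp":34}}
After op 9 (add /a 46): {"a":46,"am":99,"ed":{"g":20,"qe":24,"x":88},"id":{"ar":99,"h":7,"qp":34}}
After op 10 (add /id/rvu 49): {"a":46,"am":99,"ed":{"g":20,"qe":24,"x":88},"id":{"ar":99,"h":7,"qp":34,"rvu":49}}
After op 11 (add /ed/g 10): {"a":46,"am":99,"ed":{"g":10,"qe":24,"x":88},"id":{"ar":99,"h":7,"qp":34,"rvu":49}}
After op 12 (remove /id/rvu): {"a":46,"am":99,"ed":{"g":10,"qe":24,"x":88},"id":{"ar":99,"h":7,"qp":34}}
After op 13 (add /zqu 38): {"a":46,"am":99,"ed":{"g":10,"qe":24,"x":88},"id":{"ar":99,"h":7,"qp":34},"zqu":38}
After op 14 (replace /ed/x 74): {"a":46,"am":99,"ed":{"g":10,"qe":24,"x":74},"id":{"ar":99,"h":7,"qp":34},"zqu":38}
After op 15 (add /ed/qe 45): {"a":46,"am":99,"ed":{"g":10,"qe":45,"x":74},"id":{"ar":99,"h":7,"qp":34},"zqu":38}
After op 16 (replace /ed/qe 21): {"a":46,"am":99,"ed":{"g":10,"qe":21,"x":74},"id":{"ar":99,"h":7,"qp":34},"zqu":38}
After op 17 (add /id/z 85): {"a":46,"am":99,"ed":{"g":10,"qe":21,"x":74},"id":{"ar":99,"h":7,"qp":34,"z":85},"zqu":38}
After op 18 (add /am 37): {"a":46,"am":37,"ed":{"g":10,"qe":21,"x":74},"id":{"ar":99,"h":7,"qp":34,"z":85},"zqu":38}
After op 19 (replace /ed/g 58): {"a":46,"am":37,"ed":{"g":58,"qe":21,"x":74},"id":{"ar":99,"h":7,"qp":34,"z":85},"zqu":38}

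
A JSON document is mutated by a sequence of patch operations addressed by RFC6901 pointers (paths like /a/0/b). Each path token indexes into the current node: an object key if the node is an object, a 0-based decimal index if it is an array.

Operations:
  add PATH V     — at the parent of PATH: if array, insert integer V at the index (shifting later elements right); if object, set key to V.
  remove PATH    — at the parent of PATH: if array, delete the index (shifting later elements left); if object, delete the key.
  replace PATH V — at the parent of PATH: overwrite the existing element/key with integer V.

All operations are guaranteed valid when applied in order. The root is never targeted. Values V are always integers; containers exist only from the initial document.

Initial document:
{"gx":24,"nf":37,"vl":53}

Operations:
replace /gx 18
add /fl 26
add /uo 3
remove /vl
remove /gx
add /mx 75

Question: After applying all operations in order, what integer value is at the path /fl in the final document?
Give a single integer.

After op 1 (replace /gx 18): {"gx":18,"nf":37,"vl":53}
After op 2 (add /fl 26): {"fl":26,"gx":18,"nf":37,"vl":53}
After op 3 (add /uo 3): {"fl":26,"gx":18,"nf":37,"uo":3,"vl":53}
After op 4 (remove /vl): {"fl":26,"gx":18,"nf":37,"uo":3}
After op 5 (remove /gx): {"fl":26,"nf":37,"uo":3}
After op 6 (add /mx 75): {"fl":26,"mx":75,"nf":37,"uo":3}
Value at /fl: 26

Answer: 26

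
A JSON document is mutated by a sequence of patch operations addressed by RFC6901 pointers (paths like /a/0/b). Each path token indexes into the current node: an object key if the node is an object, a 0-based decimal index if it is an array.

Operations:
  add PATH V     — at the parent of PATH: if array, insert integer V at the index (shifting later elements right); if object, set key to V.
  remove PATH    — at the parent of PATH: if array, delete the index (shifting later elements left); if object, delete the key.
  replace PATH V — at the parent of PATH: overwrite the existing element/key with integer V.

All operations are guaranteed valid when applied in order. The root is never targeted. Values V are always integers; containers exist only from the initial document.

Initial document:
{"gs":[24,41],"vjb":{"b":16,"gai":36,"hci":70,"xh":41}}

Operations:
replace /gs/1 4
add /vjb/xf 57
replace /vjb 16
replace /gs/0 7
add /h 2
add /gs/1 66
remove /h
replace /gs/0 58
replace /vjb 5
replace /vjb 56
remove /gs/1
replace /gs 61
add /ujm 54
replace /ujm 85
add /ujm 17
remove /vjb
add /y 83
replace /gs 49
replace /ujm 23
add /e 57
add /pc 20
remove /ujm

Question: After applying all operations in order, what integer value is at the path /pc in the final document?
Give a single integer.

After op 1 (replace /gs/1 4): {"gs":[24,4],"vjb":{"b":16,"gai":36,"hci":70,"xh":41}}
After op 2 (add /vjb/xf 57): {"gs":[24,4],"vjb":{"b":16,"gai":36,"hci":70,"xf":57,"xh":41}}
After op 3 (replace /vjb 16): {"gs":[24,4],"vjb":16}
After op 4 (replace /gs/0 7): {"gs":[7,4],"vjb":16}
After op 5 (add /h 2): {"gs":[7,4],"h":2,"vjb":16}
After op 6 (add /gs/1 66): {"gs":[7,66,4],"h":2,"vjb":16}
After op 7 (remove /h): {"gs":[7,66,4],"vjb":16}
After op 8 (replace /gs/0 58): {"gs":[58,66,4],"vjb":16}
After op 9 (replace /vjb 5): {"gs":[58,66,4],"vjb":5}
After op 10 (replace /vjb 56): {"gs":[58,66,4],"vjb":56}
After op 11 (remove /gs/1): {"gs":[58,4],"vjb":56}
After op 12 (replace /gs 61): {"gs":61,"vjb":56}
After op 13 (add /ujm 54): {"gs":61,"ujm":54,"vjb":56}
After op 14 (replace /ujm 85): {"gs":61,"ujm":85,"vjb":56}
After op 15 (add /ujm 17): {"gs":61,"ujm":17,"vjb":56}
After op 16 (remove /vjb): {"gs":61,"ujm":17}
After op 17 (add /y 83): {"gs":61,"ujm":17,"y":83}
After op 18 (replace /gs 49): {"gs":49,"ujm":17,"y":83}
After op 19 (replace /ujm 23): {"gs":49,"ujm":23,"y":83}
After op 20 (add /e 57): {"e":57,"gs":49,"ujm":23,"y":83}
After op 21 (add /pc 20): {"e":57,"gs":49,"pc":20,"ujm":23,"y":83}
After op 22 (remove /ujm): {"e":57,"gs":49,"pc":20,"y":83}
Value at /pc: 20

Answer: 20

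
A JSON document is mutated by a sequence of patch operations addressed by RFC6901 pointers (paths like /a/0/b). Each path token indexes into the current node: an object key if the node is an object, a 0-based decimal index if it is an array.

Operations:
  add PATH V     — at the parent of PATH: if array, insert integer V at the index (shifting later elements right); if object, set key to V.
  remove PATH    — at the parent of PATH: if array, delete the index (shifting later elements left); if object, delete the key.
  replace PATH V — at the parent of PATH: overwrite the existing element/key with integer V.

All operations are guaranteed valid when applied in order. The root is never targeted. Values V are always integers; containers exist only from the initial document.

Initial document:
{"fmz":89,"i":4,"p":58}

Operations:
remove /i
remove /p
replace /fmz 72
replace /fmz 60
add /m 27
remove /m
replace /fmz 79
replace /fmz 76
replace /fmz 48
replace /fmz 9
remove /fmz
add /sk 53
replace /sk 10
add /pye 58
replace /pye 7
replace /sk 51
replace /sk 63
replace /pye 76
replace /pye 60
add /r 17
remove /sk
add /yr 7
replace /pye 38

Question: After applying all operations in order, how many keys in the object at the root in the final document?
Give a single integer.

After op 1 (remove /i): {"fmz":89,"p":58}
After op 2 (remove /p): {"fmz":89}
After op 3 (replace /fmz 72): {"fmz":72}
After op 4 (replace /fmz 60): {"fmz":60}
After op 5 (add /m 27): {"fmz":60,"m":27}
After op 6 (remove /m): {"fmz":60}
After op 7 (replace /fmz 79): {"fmz":79}
After op 8 (replace /fmz 76): {"fmz":76}
After op 9 (replace /fmz 48): {"fmz":48}
After op 10 (replace /fmz 9): {"fmz":9}
After op 11 (remove /fmz): {}
After op 12 (add /sk 53): {"sk":53}
After op 13 (replace /sk 10): {"sk":10}
After op 14 (add /pye 58): {"pye":58,"sk":10}
After op 15 (replace /pye 7): {"pye":7,"sk":10}
After op 16 (replace /sk 51): {"pye":7,"sk":51}
After op 17 (replace /sk 63): {"pye":7,"sk":63}
After op 18 (replace /pye 76): {"pye":76,"sk":63}
After op 19 (replace /pye 60): {"pye":60,"sk":63}
After op 20 (add /r 17): {"pye":60,"r":17,"sk":63}
After op 21 (remove /sk): {"pye":60,"r":17}
After op 22 (add /yr 7): {"pye":60,"r":17,"yr":7}
After op 23 (replace /pye 38): {"pye":38,"r":17,"yr":7}
Size at the root: 3

Answer: 3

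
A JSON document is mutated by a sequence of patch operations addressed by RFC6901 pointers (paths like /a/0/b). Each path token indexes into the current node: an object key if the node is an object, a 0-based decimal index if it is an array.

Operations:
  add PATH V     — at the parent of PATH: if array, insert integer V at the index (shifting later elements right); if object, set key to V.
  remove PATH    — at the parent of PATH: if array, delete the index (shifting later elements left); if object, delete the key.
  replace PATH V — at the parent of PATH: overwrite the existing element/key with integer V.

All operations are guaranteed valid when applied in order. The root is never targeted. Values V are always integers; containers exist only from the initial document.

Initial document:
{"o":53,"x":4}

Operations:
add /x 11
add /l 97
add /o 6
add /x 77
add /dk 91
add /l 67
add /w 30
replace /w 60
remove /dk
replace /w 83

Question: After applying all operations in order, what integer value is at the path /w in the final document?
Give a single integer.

Answer: 83

Derivation:
After op 1 (add /x 11): {"o":53,"x":11}
After op 2 (add /l 97): {"l":97,"o":53,"x":11}
After op 3 (add /o 6): {"l":97,"o":6,"x":11}
After op 4 (add /x 77): {"l":97,"o":6,"x":77}
After op 5 (add /dk 91): {"dk":91,"l":97,"o":6,"x":77}
After op 6 (add /l 67): {"dk":91,"l":67,"o":6,"x":77}
After op 7 (add /w 30): {"dk":91,"l":67,"o":6,"w":30,"x":77}
After op 8 (replace /w 60): {"dk":91,"l":67,"o":6,"w":60,"x":77}
After op 9 (remove /dk): {"l":67,"o":6,"w":60,"x":77}
After op 10 (replace /w 83): {"l":67,"o":6,"w":83,"x":77}
Value at /w: 83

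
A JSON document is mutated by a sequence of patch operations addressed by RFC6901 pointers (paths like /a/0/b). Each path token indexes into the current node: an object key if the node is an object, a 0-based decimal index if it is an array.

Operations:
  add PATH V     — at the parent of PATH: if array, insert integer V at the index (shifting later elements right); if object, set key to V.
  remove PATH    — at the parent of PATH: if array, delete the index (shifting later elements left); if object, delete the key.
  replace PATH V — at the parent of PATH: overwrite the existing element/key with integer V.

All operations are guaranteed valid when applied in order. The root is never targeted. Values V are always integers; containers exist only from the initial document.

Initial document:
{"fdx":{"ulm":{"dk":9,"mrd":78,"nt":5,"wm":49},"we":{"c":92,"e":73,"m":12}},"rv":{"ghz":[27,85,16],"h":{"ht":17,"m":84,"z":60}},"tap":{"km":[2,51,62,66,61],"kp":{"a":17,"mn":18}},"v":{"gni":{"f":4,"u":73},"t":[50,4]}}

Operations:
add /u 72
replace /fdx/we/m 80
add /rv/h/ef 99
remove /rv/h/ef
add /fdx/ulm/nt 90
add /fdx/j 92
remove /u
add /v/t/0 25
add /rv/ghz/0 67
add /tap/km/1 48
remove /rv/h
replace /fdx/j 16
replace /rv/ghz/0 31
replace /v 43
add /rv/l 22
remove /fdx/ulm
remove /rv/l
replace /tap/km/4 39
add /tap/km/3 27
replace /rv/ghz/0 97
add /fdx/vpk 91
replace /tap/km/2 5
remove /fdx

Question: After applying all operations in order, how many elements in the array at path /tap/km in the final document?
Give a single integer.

After op 1 (add /u 72): {"fdx":{"ulm":{"dk":9,"mrd":78,"nt":5,"wm":49},"we":{"c":92,"e":73,"m":12}},"rv":{"ghz":[27,85,16],"h":{"ht":17,"m":84,"z":60}},"tap":{"km":[2,51,62,66,61],"kp":{"a":17,"mn":18}},"u":72,"v":{"gni":{"f":4,"u":73},"t":[50,4]}}
After op 2 (replace /fdx/we/m 80): {"fdx":{"ulm":{"dk":9,"mrd":78,"nt":5,"wm":49},"we":{"c":92,"e":73,"m":80}},"rv":{"ghz":[27,85,16],"h":{"ht":17,"m":84,"z":60}},"tap":{"km":[2,51,62,66,61],"kp":{"a":17,"mn":18}},"u":72,"v":{"gni":{"f":4,"u":73},"t":[50,4]}}
After op 3 (add /rv/h/ef 99): {"fdx":{"ulm":{"dk":9,"mrd":78,"nt":5,"wm":49},"we":{"c":92,"e":73,"m":80}},"rv":{"ghz":[27,85,16],"h":{"ef":99,"ht":17,"m":84,"z":60}},"tap":{"km":[2,51,62,66,61],"kp":{"a":17,"mn":18}},"u":72,"v":{"gni":{"f":4,"u":73},"t":[50,4]}}
After op 4 (remove /rv/h/ef): {"fdx":{"ulm":{"dk":9,"mrd":78,"nt":5,"wm":49},"we":{"c":92,"e":73,"m":80}},"rv":{"ghz":[27,85,16],"h":{"ht":17,"m":84,"z":60}},"tap":{"km":[2,51,62,66,61],"kp":{"a":17,"mn":18}},"u":72,"v":{"gni":{"f":4,"u":73},"t":[50,4]}}
After op 5 (add /fdx/ulm/nt 90): {"fdx":{"ulm":{"dk":9,"mrd":78,"nt":90,"wm":49},"we":{"c":92,"e":73,"m":80}},"rv":{"ghz":[27,85,16],"h":{"ht":17,"m":84,"z":60}},"tap":{"km":[2,51,62,66,61],"kp":{"a":17,"mn":18}},"u":72,"v":{"gni":{"f":4,"u":73},"t":[50,4]}}
After op 6 (add /fdx/j 92): {"fdx":{"j":92,"ulm":{"dk":9,"mrd":78,"nt":90,"wm":49},"we":{"c":92,"e":73,"m":80}},"rv":{"ghz":[27,85,16],"h":{"ht":17,"m":84,"z":60}},"tap":{"km":[2,51,62,66,61],"kp":{"a":17,"mn":18}},"u":72,"v":{"gni":{"f":4,"u":73},"t":[50,4]}}
After op 7 (remove /u): {"fdx":{"j":92,"ulm":{"dk":9,"mrd":78,"nt":90,"wm":49},"we":{"c":92,"e":73,"m":80}},"rv":{"ghz":[27,85,16],"h":{"ht":17,"m":84,"z":60}},"tap":{"km":[2,51,62,66,61],"kp":{"a":17,"mn":18}},"v":{"gni":{"f":4,"u":73},"t":[50,4]}}
After op 8 (add /v/t/0 25): {"fdx":{"j":92,"ulm":{"dk":9,"mrd":78,"nt":90,"wm":49},"we":{"c":92,"e":73,"m":80}},"rv":{"ghz":[27,85,16],"h":{"ht":17,"m":84,"z":60}},"tap":{"km":[2,51,62,66,61],"kp":{"a":17,"mn":18}},"v":{"gni":{"f":4,"u":73},"t":[25,50,4]}}
After op 9 (add /rv/ghz/0 67): {"fdx":{"j":92,"ulm":{"dk":9,"mrd":78,"nt":90,"wm":49},"we":{"c":92,"e":73,"m":80}},"rv":{"ghz":[67,27,85,16],"h":{"ht":17,"m":84,"z":60}},"tap":{"km":[2,51,62,66,61],"kp":{"a":17,"mn":18}},"v":{"gni":{"f":4,"u":73},"t":[25,50,4]}}
After op 10 (add /tap/km/1 48): {"fdx":{"j":92,"ulm":{"dk":9,"mrd":78,"nt":90,"wm":49},"we":{"c":92,"e":73,"m":80}},"rv":{"ghz":[67,27,85,16],"h":{"ht":17,"m":84,"z":60}},"tap":{"km":[2,48,51,62,66,61],"kp":{"a":17,"mn":18}},"v":{"gni":{"f":4,"u":73},"t":[25,50,4]}}
After op 11 (remove /rv/h): {"fdx":{"j":92,"ulm":{"dk":9,"mrd":78,"nt":90,"wm":49},"we":{"c":92,"e":73,"m":80}},"rv":{"ghz":[67,27,85,16]},"tap":{"km":[2,48,51,62,66,61],"kp":{"a":17,"mn":18}},"v":{"gni":{"f":4,"u":73},"t":[25,50,4]}}
After op 12 (replace /fdx/j 16): {"fdx":{"j":16,"ulm":{"dk":9,"mrd":78,"nt":90,"wm":49},"we":{"c":92,"e":73,"m":80}},"rv":{"ghz":[67,27,85,16]},"tap":{"km":[2,48,51,62,66,61],"kp":{"a":17,"mn":18}},"v":{"gni":{"f":4,"u":73},"t":[25,50,4]}}
After op 13 (replace /rv/ghz/0 31): {"fdx":{"j":16,"ulm":{"dk":9,"mrd":78,"nt":90,"wm":49},"we":{"c":92,"e":73,"m":80}},"rv":{"ghz":[31,27,85,16]},"tap":{"km":[2,48,51,62,66,61],"kp":{"a":17,"mn":18}},"v":{"gni":{"f":4,"u":73},"t":[25,50,4]}}
After op 14 (replace /v 43): {"fdx":{"j":16,"ulm":{"dk":9,"mrd":78,"nt":90,"wm":49},"we":{"c":92,"e":73,"m":80}},"rv":{"ghz":[31,27,85,16]},"tap":{"km":[2,48,51,62,66,61],"kp":{"a":17,"mn":18}},"v":43}
After op 15 (add /rv/l 22): {"fdx":{"j":16,"ulm":{"dk":9,"mrd":78,"nt":90,"wm":49},"we":{"c":92,"e":73,"m":80}},"rv":{"ghz":[31,27,85,16],"l":22},"tap":{"km":[2,48,51,62,66,61],"kp":{"a":17,"mn":18}},"v":43}
After op 16 (remove /fdx/ulm): {"fdx":{"j":16,"we":{"c":92,"e":73,"m":80}},"rv":{"ghz":[31,27,85,16],"l":22},"tap":{"km":[2,48,51,62,66,61],"kp":{"a":17,"mn":18}},"v":43}
After op 17 (remove /rv/l): {"fdx":{"j":16,"we":{"c":92,"e":73,"m":80}},"rv":{"ghz":[31,27,85,16]},"tap":{"km":[2,48,51,62,66,61],"kp":{"a":17,"mn":18}},"v":43}
After op 18 (replace /tap/km/4 39): {"fdx":{"j":16,"we":{"c":92,"e":73,"m":80}},"rv":{"ghz":[31,27,85,16]},"tap":{"km":[2,48,51,62,39,61],"kp":{"a":17,"mn":18}},"v":43}
After op 19 (add /tap/km/3 27): {"fdx":{"j":16,"we":{"c":92,"e":73,"m":80}},"rv":{"ghz":[31,27,85,16]},"tap":{"km":[2,48,51,27,62,39,61],"kp":{"a":17,"mn":18}},"v":43}
After op 20 (replace /rv/ghz/0 97): {"fdx":{"j":16,"we":{"c":92,"e":73,"m":80}},"rv":{"ghz":[97,27,85,16]},"tap":{"km":[2,48,51,27,62,39,61],"kp":{"a":17,"mn":18}},"v":43}
After op 21 (add /fdx/vpk 91): {"fdx":{"j":16,"vpk":91,"we":{"c":92,"e":73,"m":80}},"rv":{"ghz":[97,27,85,16]},"tap":{"km":[2,48,51,27,62,39,61],"kp":{"a":17,"mn":18}},"v":43}
After op 22 (replace /tap/km/2 5): {"fdx":{"j":16,"vpk":91,"we":{"c":92,"e":73,"m":80}},"rv":{"ghz":[97,27,85,16]},"tap":{"km":[2,48,5,27,62,39,61],"kp":{"a":17,"mn":18}},"v":43}
After op 23 (remove /fdx): {"rv":{"ghz":[97,27,85,16]},"tap":{"km":[2,48,5,27,62,39,61],"kp":{"a":17,"mn":18}},"v":43}
Size at path /tap/km: 7

Answer: 7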